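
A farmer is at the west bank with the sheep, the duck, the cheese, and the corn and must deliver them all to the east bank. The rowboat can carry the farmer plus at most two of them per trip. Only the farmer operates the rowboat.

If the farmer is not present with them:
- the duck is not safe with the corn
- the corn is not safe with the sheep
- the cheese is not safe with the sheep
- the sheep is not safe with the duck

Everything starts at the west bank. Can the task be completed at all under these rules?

Yes

1. Farmer goes to the east bank with the duck and the sheep.  [the west bank: the cheese, the corn | the east bank: the duck, the sheep]
2. Farmer goes back to the west bank with the sheep.  [the west bank: the cheese, the corn, the sheep | the east bank: the duck]
3. Farmer goes to the east bank with the cheese and the sheep.  [the west bank: the corn | the east bank: the cheese, the duck, the sheep]
4. Farmer goes back to the west bank with the sheep.  [the west bank: the corn, the sheep | the east bank: the cheese, the duck]
5. Farmer goes to the east bank with the corn and the sheep.  [the west bank: — | the east bank: the cheese, the corn, the duck, the sheep]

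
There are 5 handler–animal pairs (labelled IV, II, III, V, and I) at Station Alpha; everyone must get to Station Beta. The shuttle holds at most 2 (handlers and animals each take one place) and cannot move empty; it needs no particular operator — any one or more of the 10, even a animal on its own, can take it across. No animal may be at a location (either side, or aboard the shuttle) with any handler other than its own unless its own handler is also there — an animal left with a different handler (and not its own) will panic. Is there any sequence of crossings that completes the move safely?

Following every safe sequence of crossings from the start, the most of the 10 that can be at Station Beta as the shuttle arrives there on crossings 1, 3, 5, 7 is 2, 3, 4, 5 respectively; the best ever achieved is 5 of 10.
From crossing 9 on, no configuration arises that was not already reachable earlier: only 82 distinct safe configurations (who is on which side, and where the shuttle is) can ever be reached, none of them has everyone across, and every continuation just revisits them. So no valid plan exists.

No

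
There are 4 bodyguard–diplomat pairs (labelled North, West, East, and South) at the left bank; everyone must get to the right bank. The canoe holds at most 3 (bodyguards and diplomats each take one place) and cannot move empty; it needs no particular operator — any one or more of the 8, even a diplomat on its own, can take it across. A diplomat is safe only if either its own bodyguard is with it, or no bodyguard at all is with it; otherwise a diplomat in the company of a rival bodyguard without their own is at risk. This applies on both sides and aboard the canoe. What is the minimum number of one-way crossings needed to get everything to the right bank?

9

Counting alone: each trip to the right bank takes at most 3 across and each return brings at least 1 back, so after t trips out (and t−1 returns) at most 3t − (t−1) of the 8 are across; that first reaches 8 at t = 4, so at least 7 crossings are needed.
The safety rule pushes this higher. Following every safe sequence of crossings, the most of the 8 that can be at the right bank as the canoe arrives there on crossing 7 is 7 — never all 8.
So no plan with fewer than 9 crossings exists, and this one achieves 9:
1. bodyguard North and diplomat North cross → the right bank.
2. bodyguard North crosses ← the left bank.
3. bodyguard North, bodyguard West, and diplomat West cross → the right bank.
4. bodyguard North and diplomat North cross ← the left bank.
5. bodyguard East, bodyguard North, and bodyguard South cross → the right bank.
6. diplomat West crosses ← the left bank.
7. diplomat North and diplomat West cross → the right bank.
8. diplomat North crosses ← the left bank.
9. diplomat East, diplomat North, and diplomat South cross → the right bank.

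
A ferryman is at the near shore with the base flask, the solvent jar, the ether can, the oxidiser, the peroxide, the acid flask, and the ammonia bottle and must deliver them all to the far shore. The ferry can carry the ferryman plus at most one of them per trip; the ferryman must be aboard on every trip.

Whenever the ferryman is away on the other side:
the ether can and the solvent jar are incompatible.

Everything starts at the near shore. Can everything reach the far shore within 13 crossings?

Yes — this plan uses 13 crossings (≤ 13):
1. Ferryman goes to the far shore with the solvent jar.  [the near shore: the acid flask, the ammonia bottle, the base flask, the ether can, the oxidiser, the peroxide | the far shore: the solvent jar]
2. Ferryman goes back to the near shore alone.  [the near shore: the acid flask, the ammonia bottle, the base flask, the ether can, the oxidiser, the peroxide | the far shore: the solvent jar]
3. Ferryman goes to the far shore with the base flask.  [the near shore: the acid flask, the ammonia bottle, the ether can, the oxidiser, the peroxide | the far shore: the base flask, the solvent jar]
4. Ferryman goes back to the near shore alone.  [the near shore: the acid flask, the ammonia bottle, the ether can, the oxidiser, the peroxide | the far shore: the base flask, the solvent jar]
5. Ferryman goes to the far shore with the oxidiser.  [the near shore: the acid flask, the ammonia bottle, the ether can, the peroxide | the far shore: the base flask, the oxidiser, the solvent jar]
6. Ferryman goes back to the near shore alone.  [the near shore: the acid flask, the ammonia bottle, the ether can, the peroxide | the far shore: the base flask, the oxidiser, the solvent jar]
7. Ferryman goes to the far shore with the peroxide.  [the near shore: the acid flask, the ammonia bottle, the ether can | the far shore: the base flask, the oxidiser, the peroxide, the solvent jar]
8. Ferryman goes back to the near shore alone.  [the near shore: the acid flask, the ammonia bottle, the ether can | the far shore: the base flask, the oxidiser, the peroxide, the solvent jar]
9. Ferryman goes to the far shore with the acid flask.  [the near shore: the ammonia bottle, the ether can | the far shore: the acid flask, the base flask, the oxidiser, the peroxide, the solvent jar]
10. Ferryman goes back to the near shore alone.  [the near shore: the ammonia bottle, the ether can | the far shore: the acid flask, the base flask, the oxidiser, the peroxide, the solvent jar]
11. Ferryman goes to the far shore with the ammonia bottle.  [the near shore: the ether can | the far shore: the acid flask, the ammonia bottle, the base flask, the oxidiser, the peroxide, the solvent jar]
12. Ferryman goes back to the near shore alone.  [the near shore: the ether can | the far shore: the acid flask, the ammonia bottle, the base flask, the oxidiser, the peroxide, the solvent jar]
13. Ferryman goes to the far shore with the ether can.  [the near shore: — | the far shore: the acid flask, the ammonia bottle, the base flask, the ether can, the oxidiser, the peroxide, the solvent jar]

Yes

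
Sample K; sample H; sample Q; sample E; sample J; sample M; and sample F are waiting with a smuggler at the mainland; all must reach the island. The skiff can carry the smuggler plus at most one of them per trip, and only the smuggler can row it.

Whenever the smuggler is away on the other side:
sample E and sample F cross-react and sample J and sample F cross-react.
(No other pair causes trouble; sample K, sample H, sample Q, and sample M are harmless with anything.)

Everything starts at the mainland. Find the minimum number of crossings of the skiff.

15

Counting alone: the smuggler can take at most 1 across per trip to the island, so moving all 7 needs at least 7 loaded trips out, with a return between consecutive ones — at least 13 crossings.
The safety rule pushes this higher. Following every safe sequence of crossings, the most of the 7 that can be at the island as the skiff arrives there on crossing 13 is 6 — never all 7.
So no plan with fewer than 15 crossings exists, and this one achieves 15:
1. Smuggler goes to the island with sample F.  [the mainland: sample E, sample H, sample J, sample K, sample M, sample Q | the island: sample F]
2. Smuggler goes back to the mainland alone.  [the mainland: sample E, sample H, sample J, sample K, sample M, sample Q | the island: sample F]
3. Smuggler goes to the island with sample K.  [the mainland: sample E, sample H, sample J, sample M, sample Q | the island: sample F, sample K]
4. Smuggler goes back to the mainland alone.  [the mainland: sample E, sample H, sample J, sample M, sample Q | the island: sample F, sample K]
5. Smuggler goes to the island with sample H.  [the mainland: sample E, sample J, sample M, sample Q | the island: sample F, sample H, sample K]
6. Smuggler goes back to the mainland alone.  [the mainland: sample E, sample J, sample M, sample Q | the island: sample F, sample H, sample K]
7. Smuggler goes to the island with sample Q.  [the mainland: sample E, sample J, sample M | the island: sample F, sample H, sample K, sample Q]
8. Smuggler goes back to the mainland alone.  [the mainland: sample E, sample J, sample M | the island: sample F, sample H, sample K, sample Q]
9. Smuggler goes to the island with sample E.  [the mainland: sample J, sample M | the island: sample E, sample F, sample H, sample K, sample Q]
10. Smuggler goes back to the mainland with sample F.  [the mainland: sample F, sample J, sample M | the island: sample E, sample H, sample K, sample Q]
11. Smuggler goes to the island with sample J.  [the mainland: sample F, sample M | the island: sample E, sample H, sample J, sample K, sample Q]
12. Smuggler goes back to the mainland alone.  [the mainland: sample F, sample M | the island: sample E, sample H, sample J, sample K, sample Q]
13. Smuggler goes to the island with sample M.  [the mainland: sample F | the island: sample E, sample H, sample J, sample K, sample M, sample Q]
14. Smuggler goes back to the mainland alone.  [the mainland: sample F | the island: sample E, sample H, sample J, sample K, sample M, sample Q]
15. Smuggler goes to the island with sample F.  [the mainland: — | the island: sample E, sample F, sample H, sample J, sample K, sample M, sample Q]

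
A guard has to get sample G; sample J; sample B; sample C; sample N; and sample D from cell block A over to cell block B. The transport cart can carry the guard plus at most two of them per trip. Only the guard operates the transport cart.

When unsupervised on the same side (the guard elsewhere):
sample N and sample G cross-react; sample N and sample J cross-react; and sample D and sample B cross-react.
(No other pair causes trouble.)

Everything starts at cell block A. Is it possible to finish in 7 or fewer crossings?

Yes

Yes — this plan uses 7 crossings (≤ 7):
1. Guard goes to cell block B with sample B and sample N.  [cell block A: sample C, sample D, sample G, sample J | cell block B: sample B, sample N]
2. Guard goes back to cell block A alone.  [cell block A: sample C, sample D, sample G, sample J | cell block B: sample B, sample N]
3. Guard goes to cell block B with sample G.  [cell block A: sample C, sample D, sample J | cell block B: sample B, sample G, sample N]
4. Guard goes back to cell block A with sample N.  [cell block A: sample C, sample D, sample J, sample N | cell block B: sample B, sample G]
5. Guard goes to cell block B with sample C and sample J.  [cell block A: sample D, sample N | cell block B: sample B, sample C, sample G, sample J]
6. Guard goes back to cell block A alone.  [cell block A: sample D, sample N | cell block B: sample B, sample C, sample G, sample J]
7. Guard goes to cell block B with sample D and sample N.  [cell block A: — | cell block B: sample B, sample C, sample D, sample G, sample J, sample N]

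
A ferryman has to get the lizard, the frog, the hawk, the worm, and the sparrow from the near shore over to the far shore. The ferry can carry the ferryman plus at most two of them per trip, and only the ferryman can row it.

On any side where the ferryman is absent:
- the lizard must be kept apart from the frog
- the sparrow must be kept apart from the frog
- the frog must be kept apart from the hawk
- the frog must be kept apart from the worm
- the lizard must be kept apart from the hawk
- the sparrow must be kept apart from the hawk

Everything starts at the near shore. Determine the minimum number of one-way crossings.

7

Counting alone: the ferryman can take at most 2 across per trip to the far shore, so moving all 5 needs at least 3 loaded trips out, with a return between consecutive ones — at least 5 crossings.
The safety rule pushes this higher. Following every safe sequence of crossings, the most of the 5 that can be at the far shore as the ferry arrives there on crossing 5 is 4 — never all 5.
So no plan with fewer than 7 crossings exists, and this one achieves 7:
1. Ferryman goes to the far shore with the frog and the hawk.  [the near shore: the lizard, the sparrow, the worm | the far shore: the frog, the hawk]
2. Ferryman goes back to the near shore with the frog.  [the near shore: the frog, the lizard, the sparrow, the worm | the far shore: the hawk]
3. Ferryman goes to the far shore with the frog and the worm.  [the near shore: the lizard, the sparrow | the far shore: the frog, the hawk, the worm]
4. Ferryman goes back to the near shore with the frog.  [the near shore: the frog, the lizard, the sparrow | the far shore: the hawk, the worm]
5. Ferryman goes to the far shore with the lizard and the sparrow.  [the near shore: the frog | the far shore: the hawk, the lizard, the sparrow, the worm]
6. Ferryman goes back to the near shore with the hawk.  [the near shore: the frog, the hawk | the far shore: the lizard, the sparrow, the worm]
7. Ferryman goes to the far shore with the frog and the hawk.  [the near shore: — | the far shore: the frog, the hawk, the lizard, the sparrow, the worm]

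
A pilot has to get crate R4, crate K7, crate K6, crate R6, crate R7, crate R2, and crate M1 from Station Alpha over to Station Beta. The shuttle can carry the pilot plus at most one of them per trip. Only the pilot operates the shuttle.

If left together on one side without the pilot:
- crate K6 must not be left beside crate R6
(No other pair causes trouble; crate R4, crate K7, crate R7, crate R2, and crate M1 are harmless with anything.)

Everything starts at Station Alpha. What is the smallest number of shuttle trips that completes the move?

13

Counting alone: the pilot can take at most 1 across per trip to Station Beta, so moving all 7 needs at least 7 loaded trips out, with a return between consecutive ones — at least 13 crossings.
The plan below uses exactly 13 crossings, so it is optimal:
1. Pilot goes to Station Beta with crate K6.
2. Pilot goes back to Station Alpha alone.
3. Pilot goes to Station Beta with crate R4.
4. Pilot goes back to Station Alpha alone.
5. Pilot goes to Station Beta with crate K7.
6. Pilot goes back to Station Alpha alone.
7. Pilot goes to Station Beta with crate R7.
8. Pilot goes back to Station Alpha alone.
9. Pilot goes to Station Beta with crate R2.
10. Pilot goes back to Station Alpha alone.
11. Pilot goes to Station Beta with crate M1.
12. Pilot goes back to Station Alpha alone.
13. Pilot goes to Station Beta with crate R6.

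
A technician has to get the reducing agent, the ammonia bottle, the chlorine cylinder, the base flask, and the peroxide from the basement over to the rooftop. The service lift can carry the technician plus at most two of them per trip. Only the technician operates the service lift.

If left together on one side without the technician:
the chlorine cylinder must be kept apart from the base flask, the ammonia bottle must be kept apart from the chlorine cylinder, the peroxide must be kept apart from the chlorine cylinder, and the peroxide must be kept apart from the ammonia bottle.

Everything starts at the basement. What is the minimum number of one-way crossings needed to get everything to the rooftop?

7

Counting alone: the technician can take at most 2 across per trip to the rooftop, so moving all 5 needs at least 3 loaded trips out, with a return between consecutive ones — at least 5 crossings.
The safety rule pushes this higher. Following every safe sequence of crossings, the most of the 5 that can be at the rooftop as the service lift arrives there on crossing 5 is 4 — never all 5.
So no plan with fewer than 7 crossings exists, and this one achieves 7:
1. Technician goes to the rooftop with the ammonia bottle and the chlorine cylinder.
2. Technician goes back to the basement with the ammonia bottle.
3. Technician goes to the rooftop with the ammonia bottle and the reducing agent.
4. Technician goes back to the basement with the ammonia bottle.
5. Technician goes to the rooftop with the ammonia bottle and the base flask.
6. Technician goes back to the basement with the chlorine cylinder.
7. Technician goes to the rooftop with the chlorine cylinder and the peroxide.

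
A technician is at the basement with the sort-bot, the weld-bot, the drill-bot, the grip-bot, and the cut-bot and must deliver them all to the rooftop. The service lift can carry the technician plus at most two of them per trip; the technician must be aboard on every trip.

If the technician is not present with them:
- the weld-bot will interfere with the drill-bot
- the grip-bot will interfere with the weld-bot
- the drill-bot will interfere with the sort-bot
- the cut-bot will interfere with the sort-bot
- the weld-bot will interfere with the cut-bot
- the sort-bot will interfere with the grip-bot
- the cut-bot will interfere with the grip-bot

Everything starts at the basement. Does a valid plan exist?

Whatever the first load, the items left behind include a forbidden pair without the technician. No opening move is safe, so no plan exists.

No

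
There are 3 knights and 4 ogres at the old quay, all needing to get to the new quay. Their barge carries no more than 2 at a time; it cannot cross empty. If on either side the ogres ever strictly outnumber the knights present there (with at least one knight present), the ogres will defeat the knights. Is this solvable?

No

The ogres already outnumber the knights at the old quay before anyone moves, so the starting position itself is disallowed.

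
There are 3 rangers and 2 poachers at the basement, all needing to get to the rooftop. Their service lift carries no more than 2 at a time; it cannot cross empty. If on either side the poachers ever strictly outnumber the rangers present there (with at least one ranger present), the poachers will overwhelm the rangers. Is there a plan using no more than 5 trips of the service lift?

Counting alone: each trip to the rooftop takes at most 2 across and each return brings at least 1 back, so after t trips out (and t−1 returns) at most 2t − (t−1) of the 5 are across; that first reaches 5 at t = 4, so at least 7 crossings are needed.
Since 5 < 7, 5 crossings cannot be enough. (The shortest complete plan in fact takes 7:)
1. 2 poachers → the rooftop.  (the basement: 3R 0P; the rooftop: 0R 2P)
2. 1 poacher ← the basement.  (the basement: 3R 1P; the rooftop: 0R 1P)
3. 2 rangers → the rooftop.  (the basement: 1R 1P; the rooftop: 2R 1P)
4. 1 ranger ← the basement.  (the basement: 2R 1P; the rooftop: 1R 1P)
5. 1 ranger and 1 poacher → the rooftop.  (the basement: 1R 0P; the rooftop: 2R 2P)
6. 1 poacher ← the basement.  (the basement: 1R 1P; the rooftop: 2R 1P)
7. 1 ranger and 1 poacher → the rooftop.  (the basement: 0R 0P; the rooftop: 3R 2P)

No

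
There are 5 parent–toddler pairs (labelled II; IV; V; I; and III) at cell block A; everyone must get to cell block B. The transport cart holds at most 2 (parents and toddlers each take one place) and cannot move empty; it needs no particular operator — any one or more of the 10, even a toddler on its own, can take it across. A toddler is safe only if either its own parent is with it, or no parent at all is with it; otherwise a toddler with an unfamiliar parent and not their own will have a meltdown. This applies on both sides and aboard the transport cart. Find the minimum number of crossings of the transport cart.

impossible

Following every safe sequence of crossings from the start, the most of the 10 that can be at cell block B as the transport cart arrives there on crossings 1, 3, 5, 7 is 2, 3, 4, 5 respectively; the best ever achieved is 5 of 10.
From crossing 9 on, no configuration arises that was not already reachable earlier: only 82 distinct safe configurations (who is on which side, and where the transport cart is) can ever be reached, none of them has everyone across, and every continuation just revisits them. So no valid plan exists.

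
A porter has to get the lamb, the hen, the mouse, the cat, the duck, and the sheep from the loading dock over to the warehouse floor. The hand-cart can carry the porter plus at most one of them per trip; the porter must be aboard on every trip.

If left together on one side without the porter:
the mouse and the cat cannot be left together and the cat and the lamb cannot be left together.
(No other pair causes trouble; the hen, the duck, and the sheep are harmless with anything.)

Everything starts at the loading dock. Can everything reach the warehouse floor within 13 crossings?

Yes

Yes — this plan uses 13 crossings (≤ 13):
1. Porter goes to the warehouse floor with the cat.  [the loading dock: the duck, the hen, the lamb, the mouse, the sheep | the warehouse floor: the cat]
2. Porter goes back to the loading dock alone.  [the loading dock: the duck, the hen, the lamb, the mouse, the sheep | the warehouse floor: the cat]
3. Porter goes to the warehouse floor with the lamb.  [the loading dock: the duck, the hen, the mouse, the sheep | the warehouse floor: the cat, the lamb]
4. Porter goes back to the loading dock with the cat.  [the loading dock: the cat, the duck, the hen, the mouse, the sheep | the warehouse floor: the lamb]
5. Porter goes to the warehouse floor with the mouse.  [the loading dock: the cat, the duck, the hen, the sheep | the warehouse floor: the lamb, the mouse]
6. Porter goes back to the loading dock alone.  [the loading dock: the cat, the duck, the hen, the sheep | the warehouse floor: the lamb, the mouse]
7. Porter goes to the warehouse floor with the hen.  [the loading dock: the cat, the duck, the sheep | the warehouse floor: the hen, the lamb, the mouse]
8. Porter goes back to the loading dock alone.  [the loading dock: the cat, the duck, the sheep | the warehouse floor: the hen, the lamb, the mouse]
9. Porter goes to the warehouse floor with the duck.  [the loading dock: the cat, the sheep | the warehouse floor: the duck, the hen, the lamb, the mouse]
10. Porter goes back to the loading dock alone.  [the loading dock: the cat, the sheep | the warehouse floor: the duck, the hen, the lamb, the mouse]
11. Porter goes to the warehouse floor with the sheep.  [the loading dock: the cat | the warehouse floor: the duck, the hen, the lamb, the mouse, the sheep]
12. Porter goes back to the loading dock alone.  [the loading dock: the cat | the warehouse floor: the duck, the hen, the lamb, the mouse, the sheep]
13. Porter goes to the warehouse floor with the cat.  [the loading dock: — | the warehouse floor: the cat, the duck, the hen, the lamb, the mouse, the sheep]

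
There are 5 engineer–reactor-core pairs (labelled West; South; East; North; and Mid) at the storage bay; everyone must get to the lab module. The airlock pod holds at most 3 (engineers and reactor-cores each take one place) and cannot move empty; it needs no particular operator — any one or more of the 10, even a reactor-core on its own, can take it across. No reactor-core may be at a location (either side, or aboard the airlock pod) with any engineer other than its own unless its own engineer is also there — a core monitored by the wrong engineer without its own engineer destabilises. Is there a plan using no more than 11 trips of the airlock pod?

Yes

Yes — this plan uses 11 crossings (≤ 11):
1. engineer West and reactor-core West cross → the lab module.
2. engineer West crosses ← the storage bay.
3. reactor-core East, reactor-core North, and reactor-core South cross → the lab module.
4. reactor-core West crosses ← the storage bay.
5. engineer East, engineer North, and engineer South cross → the lab module.
6. engineer South and reactor-core South cross ← the storage bay.
7. engineer Mid, engineer South, and engineer West cross → the lab module.
8. reactor-core East crosses ← the storage bay.
9. reactor-core South and reactor-core West cross → the lab module.
10. reactor-core West crosses ← the storage bay.
11. reactor-core East, reactor-core Mid, and reactor-core West cross → the lab module.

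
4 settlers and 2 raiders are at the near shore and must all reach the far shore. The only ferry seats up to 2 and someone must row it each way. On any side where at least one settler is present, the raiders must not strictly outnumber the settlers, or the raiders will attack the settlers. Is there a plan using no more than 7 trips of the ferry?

Counting alone: each trip to the far shore takes at most 2 across and each return brings at least 1 back, so after t trips out (and t−1 returns) at most 2t − (t−1) of the 6 are across; that first reaches 6 at t = 5, so at least 9 crossings are needed.
Since 7 < 9, 7 crossings cannot be enough. (The shortest complete plan in fact takes 9:)
1. 2 raiders → the far shore.  (the near shore: 4S 0R; the far shore: 0S 2R)
2. 1 raider ← the near shore.  (the near shore: 4S 1R; the far shore: 0S 1R)
3. 2 settlers → the far shore.  (the near shore: 2S 1R; the far shore: 2S 1R)
4. 1 raider ← the near shore.  (the near shore: 2S 2R; the far shore: 2S 0R)
5. 2 raiders → the far shore.  (the near shore: 2S 0R; the far shore: 2S 2R)
6. 1 raider ← the near shore.  (the near shore: 2S 1R; the far shore: 2S 1R)
7. 1 settler and 1 raider → the far shore.  (the near shore: 1S 0R; the far shore: 3S 2R)
8. 1 raider ← the near shore.  (the near shore: 1S 1R; the far shore: 3S 1R)
9. 1 settler and 1 raider → the far shore.  (the near shore: 0S 0R; the far shore: 4S 2R)

No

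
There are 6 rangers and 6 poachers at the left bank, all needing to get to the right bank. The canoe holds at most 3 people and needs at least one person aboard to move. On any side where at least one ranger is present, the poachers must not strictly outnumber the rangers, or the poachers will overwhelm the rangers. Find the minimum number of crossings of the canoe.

Following every safe sequence of crossings from the start, the most of the 12 that can be at the right bank as the canoe arrives there on crossings 1, 3, 5 is 3, 5, 6 respectively; the best ever achieved is 6 of 12.
From crossing 7 on, no configuration arises that was not already reachable earlier: only 17 distinct safe configurations (who is on which side, and where the canoe is) can ever be reached, none of them has everyone across, and every continuation just revisits them. They are: 0 rangers + 0 poachers across (canoe back at the start); 0 rangers + 1 poacher across (canoe there); 0 rangers + 1 poacher across (canoe back at the start); 0 rangers + 2 poachers across (canoe there); 0 rangers + 2 poachers across (canoe back at the start); 0 rangers + 3 poachers across (canoe there); 0 rangers + 3 poachers across (canoe back at the start); 0 rangers + 4 poachers across (canoe there); 0 rangers + 4 poachers across (canoe back at the start); 0 rangers + 5 poachers across (canoe there); 0 rangers + 5 poachers across (canoe back at the start); 0 rangers + 6 poachers across (canoe there); 1 ranger + 1 poacher across (canoe there); 1 ranger + 1 poacher across (canoe back at the start); 2 rangers + 2 poachers across (canoe there); 2 rangers + 2 poachers across (canoe back at the start); 3 rangers + 3 poachers across (canoe there). So no valid plan exists.

impossible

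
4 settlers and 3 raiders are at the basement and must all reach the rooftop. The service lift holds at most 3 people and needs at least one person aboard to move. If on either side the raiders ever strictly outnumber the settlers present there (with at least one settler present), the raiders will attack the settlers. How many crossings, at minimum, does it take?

Counting alone: each trip to the rooftop takes at most 3 across and each return brings at least 1 back, so after t trips out (and t−1 returns) at most 3t − (t−1) of the 7 are across; that first reaches 7 at t = 3, so at least 5 crossings are needed.
The plan below uses exactly 5 crossings, so it is optimal:
1. 3 raiders → the rooftop.  (the basement: 4S 0R; the rooftop: 0S 3R)
2. 1 raider ← the basement.  (the basement: 4S 1R; the rooftop: 0S 2R)
3. 3 settlers → the rooftop.  (the basement: 1S 1R; the rooftop: 3S 2R)
4. 1 settler ← the basement.  (the basement: 2S 1R; the rooftop: 2S 2R)
5. 2 settlers and 1 raider → the rooftop.  (the basement: 0S 0R; the rooftop: 4S 3R)

5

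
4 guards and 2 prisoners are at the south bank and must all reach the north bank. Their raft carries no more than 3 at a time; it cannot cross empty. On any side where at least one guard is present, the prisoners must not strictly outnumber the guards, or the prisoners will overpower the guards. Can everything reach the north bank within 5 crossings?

Yes — this plan uses 5 crossings (≤ 5):
1. 2 prisoners → the north bank.  (the south bank: 4G 0P; the north bank: 0G 2P)
2. 1 prisoner ← the south bank.  (the south bank: 4G 1P; the north bank: 0G 1P)
3. 2 guards and 1 prisoner → the north bank.  (the south bank: 2G 0P; the north bank: 2G 2P)
4. 1 prisoner ← the south bank.  (the south bank: 2G 1P; the north bank: 2G 1P)
5. 2 guards and 1 prisoner → the north bank.  (the south bank: 0G 0P; the north bank: 4G 2P)

Yes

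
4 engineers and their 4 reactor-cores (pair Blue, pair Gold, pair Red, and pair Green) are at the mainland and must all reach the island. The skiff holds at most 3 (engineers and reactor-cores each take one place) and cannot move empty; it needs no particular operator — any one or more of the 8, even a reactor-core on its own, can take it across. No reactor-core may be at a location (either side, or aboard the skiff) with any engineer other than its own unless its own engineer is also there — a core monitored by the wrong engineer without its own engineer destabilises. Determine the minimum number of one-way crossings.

Counting alone: each trip to the island takes at most 3 across and each return brings at least 1 back, so after t trips out (and t−1 returns) at most 3t − (t−1) of the 8 are across; that first reaches 8 at t = 4, so at least 7 crossings are needed.
The safety rule pushes this higher. Following every safe sequence of crossings, the most of the 8 that can be at the island as the skiff arrives there on crossing 7 is 7 — never all 8.
So no plan with fewer than 9 crossings exists, and this one achieves 9:
1. engineer Blue and reactor-core Blue cross → the island.
2. engineer Blue crosses ← the mainland.
3. engineer Blue, engineer Gold, and reactor-core Gold cross → the island.
4. engineer Blue and reactor-core Blue cross ← the mainland.
5. engineer Blue, engineer Green, and engineer Red cross → the island.
6. reactor-core Gold crosses ← the mainland.
7. reactor-core Blue and reactor-core Gold cross → the island.
8. reactor-core Blue crosses ← the mainland.
9. reactor-core Blue, reactor-core Green, and reactor-core Red cross → the island.

9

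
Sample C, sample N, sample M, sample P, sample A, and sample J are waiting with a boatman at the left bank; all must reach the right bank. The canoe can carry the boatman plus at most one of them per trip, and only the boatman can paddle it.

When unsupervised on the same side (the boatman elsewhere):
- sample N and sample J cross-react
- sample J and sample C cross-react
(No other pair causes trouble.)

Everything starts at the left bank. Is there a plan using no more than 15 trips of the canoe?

Yes — this plan uses 13 crossings (≤ 15):
1. Boatman goes to the right bank with sample J.  [the left bank: sample A, sample C, sample M, sample N, sample P | the right bank: sample J]
2. Boatman goes back to the left bank alone.  [the left bank: sample A, sample C, sample M, sample N, sample P | the right bank: sample J]
3. Boatman goes to the right bank with sample C.  [the left bank: sample A, sample M, sample N, sample P | the right bank: sample C, sample J]
4. Boatman goes back to the left bank with sample J.  [the left bank: sample A, sample J, sample M, sample N, sample P | the right bank: sample C]
5. Boatman goes to the right bank with sample N.  [the left bank: sample A, sample J, sample M, sample P | the right bank: sample C, sample N]
6. Boatman goes back to the left bank alone.  [the left bank: sample A, sample J, sample M, sample P | the right bank: sample C, sample N]
7. Boatman goes to the right bank with sample M.  [the left bank: sample A, sample J, sample P | the right bank: sample C, sample M, sample N]
8. Boatman goes back to the left bank alone.  [the left bank: sample A, sample J, sample P | the right bank: sample C, sample M, sample N]
9. Boatman goes to the right bank with sample P.  [the left bank: sample A, sample J | the right bank: sample C, sample M, sample N, sample P]
10. Boatman goes back to the left bank alone.  [the left bank: sample A, sample J | the right bank: sample C, sample M, sample N, sample P]
11. Boatman goes to the right bank with sample A.  [the left bank: sample J | the right bank: sample A, sample C, sample M, sample N, sample P]
12. Boatman goes back to the left bank alone.  [the left bank: sample J | the right bank: sample A, sample C, sample M, sample N, sample P]
13. Boatman goes to the right bank with sample J.  [the left bank: — | the right bank: sample A, sample C, sample J, sample M, sample N, sample P]

Yes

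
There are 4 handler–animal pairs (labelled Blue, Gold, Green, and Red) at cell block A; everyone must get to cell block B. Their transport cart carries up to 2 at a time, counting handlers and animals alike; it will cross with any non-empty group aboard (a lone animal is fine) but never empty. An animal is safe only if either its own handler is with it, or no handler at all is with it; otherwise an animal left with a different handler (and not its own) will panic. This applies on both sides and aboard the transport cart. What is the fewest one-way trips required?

impossible

Following every safe sequence of crossings from the start, the most of the 8 that can be at cell block B as the transport cart arrives there on crossings 1, 3, 5 is 2, 3, 4 respectively; the best ever achieved is 4 of 8.
From crossing 7 on, no configuration arises that was not already reachable earlier: only 44 distinct safe configurations (who is on which side, and where the transport cart is) can ever be reached, none of them has everyone across, and every continuation just revisits them. So no valid plan exists.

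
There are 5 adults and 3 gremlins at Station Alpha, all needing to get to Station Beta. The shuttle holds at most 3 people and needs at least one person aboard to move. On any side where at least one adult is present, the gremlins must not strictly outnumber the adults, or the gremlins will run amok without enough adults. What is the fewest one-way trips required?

7

Counting alone: each trip to Station Beta takes at most 3 across and each return brings at least 1 back, so after t trips out (and t−1 returns) at most 3t − (t−1) of the 8 are across; that first reaches 8 at t = 4, so at least 7 crossings are needed.
The plan below uses exactly 7 crossings, so it is optimal:
1. 2 gremlins → Station Beta.  (Station Alpha: 5A 1G; Station Beta: 0A 2G)
2. 1 gremlin ← Station Alpha.  (Station Alpha: 5A 2G; Station Beta: 0A 1G)
3. 2 adults and 1 gremlin → Station Beta.  (Station Alpha: 3A 1G; Station Beta: 2A 2G)
4. 1 gremlin ← Station Alpha.  (Station Alpha: 3A 2G; Station Beta: 2A 1G)
5. 1 adult and 2 gremlins → Station Beta.  (Station Alpha: 2A 0G; Station Beta: 3A 3G)
6. 1 gremlin ← Station Alpha.  (Station Alpha: 2A 1G; Station Beta: 3A 2G)
7. 2 adults and 1 gremlin → Station Beta.  (Station Alpha: 0A 0G; Station Beta: 5A 3G)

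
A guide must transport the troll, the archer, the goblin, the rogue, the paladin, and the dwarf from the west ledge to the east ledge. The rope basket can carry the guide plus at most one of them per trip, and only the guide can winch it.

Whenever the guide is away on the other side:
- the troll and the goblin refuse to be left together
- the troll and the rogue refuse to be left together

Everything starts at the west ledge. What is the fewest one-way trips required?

13

Counting alone: the guide can take at most 1 across per trip to the east ledge, so moving all 6 needs at least 6 loaded trips out, with a return between consecutive ones — at least 11 crossings.
The safety rule pushes this higher. Following every safe sequence of crossings, the most of the 6 that can be at the east ledge as the rope basket arrives there on crossing 11 is 5 — never all 6.
So no plan with fewer than 13 crossings exists, and this one achieves 13:
1. Guide goes to the east ledge with the troll.  [the west ledge: the archer, the dwarf, the goblin, the paladin, the rogue | the east ledge: the troll]
2. Guide goes back to the west ledge alone.  [the west ledge: the archer, the dwarf, the goblin, the paladin, the rogue | the east ledge: the troll]
3. Guide goes to the east ledge with the archer.  [the west ledge: the dwarf, the goblin, the paladin, the rogue | the east ledge: the archer, the troll]
4. Guide goes back to the west ledge alone.  [the west ledge: the dwarf, the goblin, the paladin, the rogue | the east ledge: the archer, the troll]
5. Guide goes to the east ledge with the goblin.  [the west ledge: the dwarf, the paladin, the rogue | the east ledge: the archer, the goblin, the troll]
6. Guide goes back to the west ledge with the troll.  [the west ledge: the dwarf, the paladin, the rogue, the troll | the east ledge: the archer, the goblin]
7. Guide goes to the east ledge with the rogue.  [the west ledge: the dwarf, the paladin, the troll | the east ledge: the archer, the goblin, the rogue]
8. Guide goes back to the west ledge alone.  [the west ledge: the dwarf, the paladin, the troll | the east ledge: the archer, the goblin, the rogue]
9. Guide goes to the east ledge with the paladin.  [the west ledge: the dwarf, the troll | the east ledge: the archer, the goblin, the paladin, the rogue]
10. Guide goes back to the west ledge alone.  [the west ledge: the dwarf, the troll | the east ledge: the archer, the goblin, the paladin, the rogue]
11. Guide goes to the east ledge with the dwarf.  [the west ledge: the troll | the east ledge: the archer, the dwarf, the goblin, the paladin, the rogue]
12. Guide goes back to the west ledge alone.  [the west ledge: the troll | the east ledge: the archer, the dwarf, the goblin, the paladin, the rogue]
13. Guide goes to the east ledge with the troll.  [the west ledge: — | the east ledge: the archer, the dwarf, the goblin, the paladin, the rogue, the troll]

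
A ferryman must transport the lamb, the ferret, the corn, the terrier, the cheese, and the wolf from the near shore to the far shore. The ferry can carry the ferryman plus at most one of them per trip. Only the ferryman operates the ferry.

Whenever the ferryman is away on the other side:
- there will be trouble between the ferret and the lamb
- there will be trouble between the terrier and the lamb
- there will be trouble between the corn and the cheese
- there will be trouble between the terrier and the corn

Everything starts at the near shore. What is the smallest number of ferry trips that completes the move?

impossible

Whatever the first load, the items left behind include a forbidden pair without the ferryman. No opening move is safe, so no plan exists.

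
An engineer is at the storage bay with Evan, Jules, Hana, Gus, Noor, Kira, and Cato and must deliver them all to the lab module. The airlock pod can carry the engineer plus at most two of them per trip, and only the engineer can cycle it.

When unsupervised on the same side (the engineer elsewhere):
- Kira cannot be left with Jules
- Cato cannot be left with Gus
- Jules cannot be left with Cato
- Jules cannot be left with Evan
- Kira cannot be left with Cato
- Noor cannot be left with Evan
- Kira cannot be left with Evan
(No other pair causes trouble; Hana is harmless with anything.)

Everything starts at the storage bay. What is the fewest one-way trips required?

impossible

Whatever the first load, the items left behind include a forbidden pair without the engineer. No opening move is safe, so no plan exists.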